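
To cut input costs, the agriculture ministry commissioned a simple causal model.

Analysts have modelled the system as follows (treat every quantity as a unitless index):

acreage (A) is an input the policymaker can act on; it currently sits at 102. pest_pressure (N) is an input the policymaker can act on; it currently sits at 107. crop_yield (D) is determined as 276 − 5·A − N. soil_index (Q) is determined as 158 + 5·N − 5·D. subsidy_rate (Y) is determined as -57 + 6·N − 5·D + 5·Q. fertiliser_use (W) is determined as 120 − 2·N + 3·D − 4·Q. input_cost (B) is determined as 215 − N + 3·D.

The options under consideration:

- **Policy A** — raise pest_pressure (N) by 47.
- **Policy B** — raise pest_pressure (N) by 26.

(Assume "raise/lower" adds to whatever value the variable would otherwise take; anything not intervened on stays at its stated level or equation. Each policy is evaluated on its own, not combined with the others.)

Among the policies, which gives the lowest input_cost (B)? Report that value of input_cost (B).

Policy A (N + 47):
  A = 102
  N = 107 + 47 = 154
  D = 276 − 5·102 − 154 = -388
  B = 215 − 154 + 3·(-388) = -1103
Policy B (N + 26):
  A = 102
  N = 107 + 26 = 133
  D = 276 − 5·102 − 133 = -367
  B = 215 − 133 + 3·(-367) = -1019
Comparing — Policy A: B=-1103, Policy B: B=-1019. Lowest is -1103 (Policy A).

-1103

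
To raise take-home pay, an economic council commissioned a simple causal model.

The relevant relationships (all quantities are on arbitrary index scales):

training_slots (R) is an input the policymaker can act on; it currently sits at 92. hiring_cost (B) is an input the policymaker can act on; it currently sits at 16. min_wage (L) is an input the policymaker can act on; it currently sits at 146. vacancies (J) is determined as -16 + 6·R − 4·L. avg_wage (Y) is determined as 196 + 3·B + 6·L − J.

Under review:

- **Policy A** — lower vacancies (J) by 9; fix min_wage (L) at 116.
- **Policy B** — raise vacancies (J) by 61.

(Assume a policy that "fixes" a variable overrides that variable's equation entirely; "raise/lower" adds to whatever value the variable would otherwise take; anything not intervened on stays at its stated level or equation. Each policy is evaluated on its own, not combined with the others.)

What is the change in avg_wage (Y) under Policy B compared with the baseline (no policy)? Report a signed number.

-61

Baseline:
  R = 92
  B = 16
  L = 146
  J = -16 + 6·92 − 4·146 = -48
  Y = 196 + 3·16 + 6·146 − (-48) = 1168
Policy B (J + 61):
  R = 92
  B = 16
  L = 146
  J = -16 + 6·92 − 4·146 (+61 from intervention) = 13
  Y = 196 + 3·16 + 6·146 − 13 = 1107
Change in Y: 1107 − 1168 = -61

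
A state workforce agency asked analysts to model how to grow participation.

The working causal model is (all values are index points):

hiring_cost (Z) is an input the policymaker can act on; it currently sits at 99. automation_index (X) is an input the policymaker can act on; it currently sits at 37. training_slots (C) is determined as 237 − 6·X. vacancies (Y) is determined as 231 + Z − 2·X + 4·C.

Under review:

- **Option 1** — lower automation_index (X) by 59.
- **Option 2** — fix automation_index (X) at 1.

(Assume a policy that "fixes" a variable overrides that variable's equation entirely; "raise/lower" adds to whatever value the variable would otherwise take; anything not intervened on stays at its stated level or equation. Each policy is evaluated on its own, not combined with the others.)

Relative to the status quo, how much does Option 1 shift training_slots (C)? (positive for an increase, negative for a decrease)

Baseline:
  X = 37
  C = 237 − 6·37 = 15
Option 1 (X − 59):
  X = 37 − 59 = -22
  C = 237 − 6·(-22) = 369
Change in C: 369 − 15 = 354

354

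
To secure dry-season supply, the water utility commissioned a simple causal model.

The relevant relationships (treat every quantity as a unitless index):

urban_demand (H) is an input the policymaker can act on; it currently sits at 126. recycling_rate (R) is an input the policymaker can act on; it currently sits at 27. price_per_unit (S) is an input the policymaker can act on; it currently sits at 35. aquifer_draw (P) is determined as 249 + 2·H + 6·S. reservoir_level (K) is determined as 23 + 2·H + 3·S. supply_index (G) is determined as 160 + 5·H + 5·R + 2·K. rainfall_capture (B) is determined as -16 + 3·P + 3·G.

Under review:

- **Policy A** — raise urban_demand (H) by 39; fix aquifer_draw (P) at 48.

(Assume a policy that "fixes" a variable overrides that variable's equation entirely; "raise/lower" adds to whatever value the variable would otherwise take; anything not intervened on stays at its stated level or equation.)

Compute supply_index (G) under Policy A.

Policy A (H + 39, P := 48):
  H = 126 + 39 = 165
  R = 27
  S = 35
  K = 23 + 2·165 + 3·35 = 458
  G = 160 + 5·165 + 5·27 + 2·458 = 2036

2036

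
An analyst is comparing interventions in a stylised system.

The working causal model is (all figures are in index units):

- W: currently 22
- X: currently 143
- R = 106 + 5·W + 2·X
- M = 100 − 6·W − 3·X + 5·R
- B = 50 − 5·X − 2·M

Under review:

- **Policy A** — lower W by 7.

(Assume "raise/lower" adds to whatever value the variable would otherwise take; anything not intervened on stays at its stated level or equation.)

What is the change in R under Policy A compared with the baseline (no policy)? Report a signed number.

-35

Baseline:
  W = 22
  X = 143
  R = 106 + 5·22 + 2·143 = 502
Policy A (W − 7):
  W = 22 − 7 = 15
  X = 143
  R = 106 + 5·15 + 2·143 = 467
Change in R: 467 − 502 = -35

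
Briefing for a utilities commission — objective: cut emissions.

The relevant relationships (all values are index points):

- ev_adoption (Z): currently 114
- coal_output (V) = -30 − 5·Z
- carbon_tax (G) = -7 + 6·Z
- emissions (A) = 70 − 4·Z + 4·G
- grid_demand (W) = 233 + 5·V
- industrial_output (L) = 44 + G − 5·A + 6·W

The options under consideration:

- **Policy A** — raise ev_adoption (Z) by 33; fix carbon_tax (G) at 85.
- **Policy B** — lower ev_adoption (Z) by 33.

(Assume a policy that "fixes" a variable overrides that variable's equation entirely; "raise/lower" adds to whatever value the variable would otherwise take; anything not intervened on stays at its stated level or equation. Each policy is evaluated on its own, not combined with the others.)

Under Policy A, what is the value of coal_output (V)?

-765

Policy A (Z + 33, G := 85):
  Z = 114 + 33 = 147
  V = -30 − 5·147 = -765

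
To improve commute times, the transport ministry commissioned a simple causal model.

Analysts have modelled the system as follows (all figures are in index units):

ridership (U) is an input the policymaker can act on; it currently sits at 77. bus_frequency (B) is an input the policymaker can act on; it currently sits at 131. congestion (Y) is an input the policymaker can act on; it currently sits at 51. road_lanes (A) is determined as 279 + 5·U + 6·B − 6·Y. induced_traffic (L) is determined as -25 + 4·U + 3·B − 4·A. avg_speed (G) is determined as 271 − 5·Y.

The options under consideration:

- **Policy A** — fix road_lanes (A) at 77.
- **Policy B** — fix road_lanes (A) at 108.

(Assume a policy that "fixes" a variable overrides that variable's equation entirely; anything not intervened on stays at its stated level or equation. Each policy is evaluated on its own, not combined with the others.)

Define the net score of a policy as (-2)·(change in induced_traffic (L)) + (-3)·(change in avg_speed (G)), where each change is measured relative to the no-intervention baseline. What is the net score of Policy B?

-8288

Baseline:
  U = 77
  B = 131
  Y = 51
  A = 279 + 5·77 + 6·131 − 6·51 = 1144
  L = -25 + 4·77 + 3·131 − 4·1144 = -3900
  G = 271 − 5·51 = 16
Policy B (A := 108):
  U = 77
  B = 131
  Y = 51
  A = 108
  L = -25 + 4·77 + 3·131 − 4·108 = 244
  G = 271 − 5·51 = 16
ΔL = 244 − (-3900) = 4144; ΔG = 16 − 16 = 0
Score = (-2)·4144 + (-3)·0 = -8288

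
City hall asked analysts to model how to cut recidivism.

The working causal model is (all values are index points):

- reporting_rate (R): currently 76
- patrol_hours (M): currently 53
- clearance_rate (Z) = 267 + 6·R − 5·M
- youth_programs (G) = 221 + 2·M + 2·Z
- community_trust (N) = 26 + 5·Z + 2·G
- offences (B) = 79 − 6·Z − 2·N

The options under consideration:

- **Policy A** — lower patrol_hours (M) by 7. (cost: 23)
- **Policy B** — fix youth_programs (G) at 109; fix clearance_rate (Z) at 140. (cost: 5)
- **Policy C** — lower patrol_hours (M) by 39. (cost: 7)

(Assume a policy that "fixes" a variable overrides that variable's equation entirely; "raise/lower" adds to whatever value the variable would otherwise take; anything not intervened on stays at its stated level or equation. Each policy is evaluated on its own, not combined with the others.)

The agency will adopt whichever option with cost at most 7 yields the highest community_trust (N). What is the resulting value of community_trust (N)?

Policy B (G := 109, Z := 140):
  R = 76
  M = 53
  Z = 140
  G = 109
  N = 26 + 5·140 + 2·109 = 944
Policy C (M − 39):
  R = 76
  M = 53 − 39 = 14
  Z = 267 + 6·76 − 5·14 = 653
  G = 221 + 2·14 + 2·653 = 1555
  N = 26 + 5·653 + 2·1555 = 6401
Comparing — Policy B: N=944, Policy C: N=6401. Highest is 6401 (Policy C).

6401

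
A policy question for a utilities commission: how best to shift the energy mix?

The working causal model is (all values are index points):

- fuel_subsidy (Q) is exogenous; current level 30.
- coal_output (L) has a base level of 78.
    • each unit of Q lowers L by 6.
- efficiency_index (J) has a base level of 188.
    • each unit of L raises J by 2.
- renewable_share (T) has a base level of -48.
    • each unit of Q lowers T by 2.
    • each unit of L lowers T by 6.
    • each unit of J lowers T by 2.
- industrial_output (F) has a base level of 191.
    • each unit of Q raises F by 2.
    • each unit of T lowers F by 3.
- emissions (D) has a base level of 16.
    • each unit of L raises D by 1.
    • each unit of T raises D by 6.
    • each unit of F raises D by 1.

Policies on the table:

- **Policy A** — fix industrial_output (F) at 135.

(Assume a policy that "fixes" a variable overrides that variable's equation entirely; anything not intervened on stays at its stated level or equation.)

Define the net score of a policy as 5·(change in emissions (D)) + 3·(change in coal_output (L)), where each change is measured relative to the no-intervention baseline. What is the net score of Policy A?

7460

Baseline:
  Q = 30
  L = 78 − 6·30 = -102
  J = 188 + 2·(-102) = -16
  T = -48 − 2·30 − 6·(-102) − 2·(-16) = 536
  F = 191 + 2·30 − 3·536 = -1357
  D = 16 + (-102) + 6·536 + (-1357) = 1773
Policy A (F := 135):
  Q = 30
  L = 78 − 6·30 = -102
  J = 188 + 2·(-102) = -16
  T = -48 − 2·30 − 6·(-102) − 2·(-16) = 536
  F = 135
  D = 16 + (-102) + 6·536 + 135 = 3265
ΔD = 3265 − 1773 = 1492; ΔL = -102 − (-102) = 0
Score = 5·1492 + 3·0 = 7460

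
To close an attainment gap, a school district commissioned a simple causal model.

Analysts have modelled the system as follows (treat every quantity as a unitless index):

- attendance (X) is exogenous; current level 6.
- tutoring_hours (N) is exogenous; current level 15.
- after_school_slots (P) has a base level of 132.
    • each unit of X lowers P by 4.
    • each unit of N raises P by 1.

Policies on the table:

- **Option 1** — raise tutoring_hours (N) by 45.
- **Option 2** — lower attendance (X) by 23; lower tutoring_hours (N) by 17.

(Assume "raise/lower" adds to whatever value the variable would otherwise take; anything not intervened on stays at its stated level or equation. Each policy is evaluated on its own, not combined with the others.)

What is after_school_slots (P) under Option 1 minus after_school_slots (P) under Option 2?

Option 1 (N + 45):
  X = 6
  N = 15 + 45 = 60
  P = 132 − 4·6 + 60 = 168
Option 2 (X − 23, N − 17):
  X = 6 − 23 = -17
  N = 15 − 17 = -2
  P = 132 − 4·(-17) + (-2) = 198
P: 168 − 198 = -30

-30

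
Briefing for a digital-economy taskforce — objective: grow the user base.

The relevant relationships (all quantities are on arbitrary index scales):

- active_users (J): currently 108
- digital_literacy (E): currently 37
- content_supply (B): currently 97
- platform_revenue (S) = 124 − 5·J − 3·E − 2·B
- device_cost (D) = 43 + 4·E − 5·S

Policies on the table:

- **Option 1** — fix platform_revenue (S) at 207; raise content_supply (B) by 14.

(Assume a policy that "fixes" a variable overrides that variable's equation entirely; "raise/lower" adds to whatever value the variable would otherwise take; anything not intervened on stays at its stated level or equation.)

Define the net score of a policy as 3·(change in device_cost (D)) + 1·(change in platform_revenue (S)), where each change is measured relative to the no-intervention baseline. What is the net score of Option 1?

Baseline:
  J = 108
  E = 37
  B = 97
  S = 124 − 5·108 − 3·37 − 2·97 = -721
  D = 43 + 4·37 − 5·(-721) = 3796
Option 1 (S := 207, B + 14):
  J = 108
  E = 37
  B = 97 + 14 = 111
  S = 207
  D = 43 + 4·37 − 5·207 = -844
ΔD = -844 − 3796 = -4640; ΔS = 207 − (-721) = 928
Score = 3·(-4640) + 1·928 = -12992

-12992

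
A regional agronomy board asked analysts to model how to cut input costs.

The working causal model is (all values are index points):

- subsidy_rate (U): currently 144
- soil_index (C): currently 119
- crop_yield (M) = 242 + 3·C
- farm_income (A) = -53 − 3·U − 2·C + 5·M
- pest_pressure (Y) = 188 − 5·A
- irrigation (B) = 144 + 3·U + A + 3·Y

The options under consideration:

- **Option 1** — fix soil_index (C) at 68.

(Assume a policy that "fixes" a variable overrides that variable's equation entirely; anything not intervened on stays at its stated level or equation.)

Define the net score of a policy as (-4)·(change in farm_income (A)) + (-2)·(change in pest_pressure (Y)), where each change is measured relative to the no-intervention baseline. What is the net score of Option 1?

-3978

Baseline:
  U = 144
  C = 119
  M = 242 + 3·119 = 599
  A = -53 − 3·144 − 2·119 + 5·599 = 2272
  Y = 188 − 5·2272 = -11172
Option 1 (C := 68):
  U = 144
  C = 68
  M = 242 + 3·68 = 446
  A = -53 − 3·144 − 2·68 + 5·446 = 1609
  Y = 188 − 5·1609 = -7857
ΔA = 1609 − 2272 = -663; ΔY = -7857 − (-11172) = 3315
Score = (-4)·(-663) + (-2)·3315 = -3978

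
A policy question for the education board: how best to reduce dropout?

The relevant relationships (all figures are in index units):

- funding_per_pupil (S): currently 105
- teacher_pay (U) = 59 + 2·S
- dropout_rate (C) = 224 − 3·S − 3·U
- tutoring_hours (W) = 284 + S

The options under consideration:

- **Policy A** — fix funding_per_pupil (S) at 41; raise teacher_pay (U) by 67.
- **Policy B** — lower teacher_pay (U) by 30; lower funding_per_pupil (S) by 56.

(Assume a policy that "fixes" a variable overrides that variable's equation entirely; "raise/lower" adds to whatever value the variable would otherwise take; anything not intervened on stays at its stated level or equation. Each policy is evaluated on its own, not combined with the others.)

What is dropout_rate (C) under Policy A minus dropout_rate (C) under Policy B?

-219

Policy A (S := 41, U + 67):
  S = 41
  U = 59 + 2·41 (+67 from intervention) = 208
  C = 224 − 3·41 − 3·208 = -523
Policy B (U − 30, S − 56):
  S = 105 − 56 = 49
  U = 59 + 2·49 (−30 from intervention) = 127
  C = 224 − 3·49 − 3·127 = -304
C: -523 − (-304) = -219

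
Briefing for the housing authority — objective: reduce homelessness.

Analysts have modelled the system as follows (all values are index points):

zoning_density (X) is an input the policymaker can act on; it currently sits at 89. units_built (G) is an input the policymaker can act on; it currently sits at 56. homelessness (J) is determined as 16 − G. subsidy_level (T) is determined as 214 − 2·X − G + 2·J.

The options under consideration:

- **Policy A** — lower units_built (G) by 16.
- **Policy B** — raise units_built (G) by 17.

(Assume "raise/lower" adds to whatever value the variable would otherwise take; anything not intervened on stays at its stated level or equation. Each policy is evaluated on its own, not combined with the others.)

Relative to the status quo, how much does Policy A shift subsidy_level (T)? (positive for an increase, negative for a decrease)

Baseline:
  X = 89
  G = 56
  J = 16 − 56 = -40
  T = 214 − 2·89 − 56 + 2·(-40) = -100
Policy A (G − 16):
  X = 89
  G = 56 − 16 = 40
  J = 16 − 40 = -24
  T = 214 − 2·89 − 40 + 2·(-24) = -52
Change in T: -52 − (-100) = 48

48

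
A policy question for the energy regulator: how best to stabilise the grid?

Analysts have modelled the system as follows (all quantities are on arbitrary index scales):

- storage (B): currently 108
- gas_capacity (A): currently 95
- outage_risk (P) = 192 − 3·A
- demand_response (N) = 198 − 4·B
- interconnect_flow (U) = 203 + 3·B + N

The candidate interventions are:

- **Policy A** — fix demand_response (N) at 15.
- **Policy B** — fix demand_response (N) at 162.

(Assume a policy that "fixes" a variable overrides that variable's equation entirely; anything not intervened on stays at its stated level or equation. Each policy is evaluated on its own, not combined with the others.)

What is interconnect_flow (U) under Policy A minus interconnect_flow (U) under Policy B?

Policy A (N := 15):
  B = 108
  N = 15
  U = 203 + 3·108 + 15 = 542
Policy B (N := 162):
  B = 108
  N = 162
  U = 203 + 3·108 + 162 = 689
U: 542 − 689 = -147

-147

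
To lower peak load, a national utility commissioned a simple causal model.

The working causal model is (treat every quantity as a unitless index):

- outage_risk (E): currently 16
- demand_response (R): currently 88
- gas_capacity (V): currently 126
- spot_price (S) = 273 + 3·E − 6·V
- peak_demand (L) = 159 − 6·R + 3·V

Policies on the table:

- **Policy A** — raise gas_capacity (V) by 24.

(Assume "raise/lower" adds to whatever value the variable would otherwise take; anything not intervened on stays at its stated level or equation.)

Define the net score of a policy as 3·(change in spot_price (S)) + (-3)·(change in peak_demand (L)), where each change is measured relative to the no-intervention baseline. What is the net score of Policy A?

Baseline:
  E = 16
  R = 88
  V = 126
  S = 273 + 3·16 − 6·126 = -435
  L = 159 − 6·88 + 3·126 = 9
Policy A (V + 24):
  E = 16
  R = 88
  V = 126 + 24 = 150
  S = 273 + 3·16 − 6·150 = -579
  L = 159 − 6·88 + 3·150 = 81
ΔS = -579 − (-435) = -144; ΔL = 81 − 9 = 72
Score = 3·(-144) + (-3)·72 = -648

-648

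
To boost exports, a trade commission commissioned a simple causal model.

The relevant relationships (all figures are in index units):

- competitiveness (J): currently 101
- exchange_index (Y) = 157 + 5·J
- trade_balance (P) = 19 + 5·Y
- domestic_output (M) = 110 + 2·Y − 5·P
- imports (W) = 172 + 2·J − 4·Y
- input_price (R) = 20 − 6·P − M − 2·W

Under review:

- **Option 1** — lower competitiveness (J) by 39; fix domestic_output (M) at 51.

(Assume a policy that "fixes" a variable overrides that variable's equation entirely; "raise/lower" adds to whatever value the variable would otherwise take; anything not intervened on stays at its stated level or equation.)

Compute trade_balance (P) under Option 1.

Option 1 (J − 39, M := 51):
  J = 101 − 39 = 62
  Y = 157 + 5·62 = 467
  P = 19 + 5·467 = 2354

2354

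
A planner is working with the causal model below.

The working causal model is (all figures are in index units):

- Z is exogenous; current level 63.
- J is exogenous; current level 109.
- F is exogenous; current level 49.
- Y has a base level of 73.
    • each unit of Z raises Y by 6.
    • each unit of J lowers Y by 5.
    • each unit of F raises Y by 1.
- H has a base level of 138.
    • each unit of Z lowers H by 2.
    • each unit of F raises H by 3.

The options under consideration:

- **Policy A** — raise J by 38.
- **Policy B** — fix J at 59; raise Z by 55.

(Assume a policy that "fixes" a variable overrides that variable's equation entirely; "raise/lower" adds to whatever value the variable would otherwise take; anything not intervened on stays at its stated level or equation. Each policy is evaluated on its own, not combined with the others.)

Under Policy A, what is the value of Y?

Policy A (J + 38):
  Z = 63
  J = 109 + 38 = 147
  F = 49
  Y = 73 + 6·63 − 5·147 + 49 = -235

-235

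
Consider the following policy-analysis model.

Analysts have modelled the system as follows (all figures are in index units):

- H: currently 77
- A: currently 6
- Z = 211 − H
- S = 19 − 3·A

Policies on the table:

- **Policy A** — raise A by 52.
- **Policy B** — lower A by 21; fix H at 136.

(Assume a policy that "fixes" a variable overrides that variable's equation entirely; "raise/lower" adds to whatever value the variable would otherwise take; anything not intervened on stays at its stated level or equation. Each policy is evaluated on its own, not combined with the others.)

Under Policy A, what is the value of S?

-155

Policy A (A + 52):
  A = 6 + 52 = 58
  S = 19 − 3·58 = -155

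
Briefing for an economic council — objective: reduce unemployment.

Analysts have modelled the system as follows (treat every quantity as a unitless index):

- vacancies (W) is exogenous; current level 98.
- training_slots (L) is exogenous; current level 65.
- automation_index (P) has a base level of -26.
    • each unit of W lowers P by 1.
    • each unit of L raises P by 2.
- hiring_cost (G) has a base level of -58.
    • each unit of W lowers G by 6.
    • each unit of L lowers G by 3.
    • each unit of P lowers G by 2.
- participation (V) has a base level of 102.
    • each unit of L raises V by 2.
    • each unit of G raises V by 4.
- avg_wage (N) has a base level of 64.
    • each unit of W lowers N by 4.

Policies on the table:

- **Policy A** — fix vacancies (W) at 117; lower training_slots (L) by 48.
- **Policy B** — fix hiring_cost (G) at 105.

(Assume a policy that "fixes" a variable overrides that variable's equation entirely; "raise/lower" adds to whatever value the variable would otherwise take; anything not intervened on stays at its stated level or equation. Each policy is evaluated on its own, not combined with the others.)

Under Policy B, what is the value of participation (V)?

652

Policy B (G := 105):
  W = 98
  L = 65
  P = -26 − 98 + 2·65 = 6
  G = 105
  V = 102 + 2·65 + 4·105 = 652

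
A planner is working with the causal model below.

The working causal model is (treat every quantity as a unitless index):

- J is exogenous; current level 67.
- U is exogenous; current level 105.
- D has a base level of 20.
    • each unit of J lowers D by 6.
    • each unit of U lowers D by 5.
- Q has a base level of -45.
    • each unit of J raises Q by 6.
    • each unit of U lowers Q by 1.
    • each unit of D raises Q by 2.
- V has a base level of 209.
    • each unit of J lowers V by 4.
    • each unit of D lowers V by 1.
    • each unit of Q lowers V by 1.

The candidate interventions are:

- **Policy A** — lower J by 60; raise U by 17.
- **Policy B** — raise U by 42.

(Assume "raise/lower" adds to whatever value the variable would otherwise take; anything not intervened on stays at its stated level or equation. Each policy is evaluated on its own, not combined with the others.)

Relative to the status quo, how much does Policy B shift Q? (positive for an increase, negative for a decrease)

-462

Baseline:
  J = 67
  U = 105
  D = 20 − 6·67 − 5·105 = -907
  Q = -45 + 6·67 − 105 + 2·(-907) = -1562
Policy B (U + 42):
  J = 67
  U = 105 + 42 = 147
  D = 20 − 6·67 − 5·147 = -1117
  Q = -45 + 6·67 − 147 + 2·(-1117) = -2024
Change in Q: -2024 − (-1562) = -462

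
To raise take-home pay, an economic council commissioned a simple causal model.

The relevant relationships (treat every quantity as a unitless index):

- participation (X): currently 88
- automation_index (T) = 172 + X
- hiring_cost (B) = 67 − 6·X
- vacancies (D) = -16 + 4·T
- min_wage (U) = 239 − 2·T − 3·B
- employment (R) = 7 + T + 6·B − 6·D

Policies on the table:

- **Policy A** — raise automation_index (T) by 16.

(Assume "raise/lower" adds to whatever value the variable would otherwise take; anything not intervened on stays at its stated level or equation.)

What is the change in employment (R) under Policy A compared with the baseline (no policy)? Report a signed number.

Baseline:
  X = 88
  T = 172 + 88 = 260
  B = 67 − 6·88 = -461
  D = -16 + 4·260 = 1024
  R = 7 + 260 + 6·(-461) − 6·1024 = -8643
Policy A (T + 16):
  X = 88
  T = 172 + 88 (+16 from intervention) = 276
  B = 67 − 6·88 = -461
  D = -16 + 4·276 = 1088
  R = 7 + 276 + 6·(-461) − 6·1088 = -9011
Change in R: -9011 − (-8643) = -368

-368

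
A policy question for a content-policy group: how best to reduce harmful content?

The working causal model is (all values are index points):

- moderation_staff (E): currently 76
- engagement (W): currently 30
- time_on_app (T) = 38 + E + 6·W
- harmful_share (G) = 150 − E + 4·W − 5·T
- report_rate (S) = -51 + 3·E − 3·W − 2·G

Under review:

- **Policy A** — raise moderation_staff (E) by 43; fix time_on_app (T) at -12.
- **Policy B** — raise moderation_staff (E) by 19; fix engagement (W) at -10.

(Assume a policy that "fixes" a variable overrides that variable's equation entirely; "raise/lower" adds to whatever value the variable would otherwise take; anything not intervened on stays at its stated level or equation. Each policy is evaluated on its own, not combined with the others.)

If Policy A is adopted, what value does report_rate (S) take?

-206

Policy A (E + 43, T := -12):
  E = 76 + 43 = 119
  W = 30
  T = -12
  G = 150 − 119 + 4·30 − 5·(-12) = 211
  S = -51 + 3·119 − 3·30 − 2·211 = -206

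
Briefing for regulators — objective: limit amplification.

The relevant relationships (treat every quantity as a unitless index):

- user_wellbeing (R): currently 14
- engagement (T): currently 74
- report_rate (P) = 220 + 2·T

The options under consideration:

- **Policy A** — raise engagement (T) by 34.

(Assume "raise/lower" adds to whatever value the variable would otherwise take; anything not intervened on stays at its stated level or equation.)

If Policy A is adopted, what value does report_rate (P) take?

436

Policy A (T + 34):
  T = 74 + 34 = 108
  P = 220 + 2·108 = 436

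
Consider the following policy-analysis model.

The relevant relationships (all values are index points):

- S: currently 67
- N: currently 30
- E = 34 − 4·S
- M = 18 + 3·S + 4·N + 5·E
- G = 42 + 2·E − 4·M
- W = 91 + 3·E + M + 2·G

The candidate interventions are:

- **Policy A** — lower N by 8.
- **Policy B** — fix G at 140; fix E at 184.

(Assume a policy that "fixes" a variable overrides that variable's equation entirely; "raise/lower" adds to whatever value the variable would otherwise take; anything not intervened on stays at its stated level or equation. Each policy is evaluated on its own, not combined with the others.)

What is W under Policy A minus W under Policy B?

2396

Policy A (N − 8):
  S = 67
  N = 30 − 8 = 22
  E = 34 − 4·67 = -234
  M = 18 + 3·67 + 4·22 + 5·(-234) = -863
  G = 42 + 2·(-234) − 4·(-863) = 3026
  W = 91 + 3·(-234) + (-863) + 2·3026 = 4578
Policy B (G := 140, E := 184):
  S = 67
  N = 30
  E = 184
  M = 18 + 3·67 + 4·30 + 5·184 = 1259
  G = 140
  W = 91 + 3·184 + 1259 + 2·140 = 2182
W: 4578 − 2182 = 2396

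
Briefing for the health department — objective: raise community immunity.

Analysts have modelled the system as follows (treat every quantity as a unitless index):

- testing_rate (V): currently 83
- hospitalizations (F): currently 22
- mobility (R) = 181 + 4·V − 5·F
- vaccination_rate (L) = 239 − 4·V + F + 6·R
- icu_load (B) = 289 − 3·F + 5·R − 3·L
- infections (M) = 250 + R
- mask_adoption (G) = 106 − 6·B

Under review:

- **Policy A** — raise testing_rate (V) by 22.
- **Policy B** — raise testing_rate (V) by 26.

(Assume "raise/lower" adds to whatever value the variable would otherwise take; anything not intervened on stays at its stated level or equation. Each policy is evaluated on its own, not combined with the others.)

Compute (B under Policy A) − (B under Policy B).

Policy A (V + 22):
  V = 83 + 22 = 105
  F = 22
  R = 181 + 4·105 − 5·22 = 491
  L = 239 − 4·105 + 22 + 6·491 = 2787
  B = 289 − 3·22 + 5·491 − 3·2787 = -5683
Policy B (V + 26):
  V = 83 + 26 = 109
  F = 22
  R = 181 + 4·109 − 5·22 = 507
  L = 239 − 4·109 + 22 + 6·507 = 2867
  B = 289 − 3·22 + 5·507 − 3·2867 = -5843
B: -5683 − (-5843) = 160

160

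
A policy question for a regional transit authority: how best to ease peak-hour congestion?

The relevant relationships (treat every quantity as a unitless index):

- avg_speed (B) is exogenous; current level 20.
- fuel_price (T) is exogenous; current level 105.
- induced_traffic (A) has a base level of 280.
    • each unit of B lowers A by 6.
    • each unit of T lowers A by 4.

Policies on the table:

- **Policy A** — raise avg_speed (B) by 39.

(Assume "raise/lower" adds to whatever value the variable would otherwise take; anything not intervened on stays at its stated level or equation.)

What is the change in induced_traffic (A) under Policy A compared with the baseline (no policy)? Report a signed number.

-234

Baseline:
  B = 20
  T = 105
  A = 280 − 6·20 − 4·105 = -260
Policy A (B + 39):
  B = 20 + 39 = 59
  T = 105
  A = 280 − 6·59 − 4·105 = -494
Change in A: -494 − (-260) = -234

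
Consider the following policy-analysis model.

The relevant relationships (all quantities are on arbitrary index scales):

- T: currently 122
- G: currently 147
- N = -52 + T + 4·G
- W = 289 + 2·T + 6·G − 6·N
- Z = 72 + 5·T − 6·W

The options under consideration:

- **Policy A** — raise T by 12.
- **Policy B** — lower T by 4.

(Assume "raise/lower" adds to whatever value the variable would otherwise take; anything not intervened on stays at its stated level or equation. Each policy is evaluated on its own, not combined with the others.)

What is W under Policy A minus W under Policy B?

-64

Policy A (T + 12):
  T = 122 + 12 = 134
  G = 147
  N = -52 + 134 + 4·147 = 670
  W = 289 + 2·134 + 6·147 − 6·670 = -2581
Policy B (T − 4):
  T = 122 − 4 = 118
  G = 147
  N = -52 + 118 + 4·147 = 654
  W = 289 + 2·118 + 6·147 − 6·654 = -2517
W: -2581 − (-2517) = -64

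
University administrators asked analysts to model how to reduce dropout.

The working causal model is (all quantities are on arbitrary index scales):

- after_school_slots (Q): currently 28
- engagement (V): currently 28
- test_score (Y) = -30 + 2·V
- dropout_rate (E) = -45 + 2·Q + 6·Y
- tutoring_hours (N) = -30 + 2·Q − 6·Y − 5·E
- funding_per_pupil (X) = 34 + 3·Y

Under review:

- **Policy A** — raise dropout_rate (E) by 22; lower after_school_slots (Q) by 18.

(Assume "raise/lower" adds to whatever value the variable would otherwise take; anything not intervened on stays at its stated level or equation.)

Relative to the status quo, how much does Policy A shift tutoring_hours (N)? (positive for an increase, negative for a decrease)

Baseline:
  Q = 28
  V = 28
  Y = -30 + 2·28 = 26
  E = -45 + 2·28 + 6·26 = 167
  N = -30 + 2·28 − 6·26 − 5·167 = -965
Policy A (E + 22, Q − 18):
  Q = 28 − 18 = 10
  V = 28
  Y = -30 + 2·28 = 26
  E = -45 + 2·10 + 6·26 (+22 from intervention) = 153
  N = -30 + 2·10 − 6·26 − 5·153 = -931
Change in N: -931 − (-965) = 34

34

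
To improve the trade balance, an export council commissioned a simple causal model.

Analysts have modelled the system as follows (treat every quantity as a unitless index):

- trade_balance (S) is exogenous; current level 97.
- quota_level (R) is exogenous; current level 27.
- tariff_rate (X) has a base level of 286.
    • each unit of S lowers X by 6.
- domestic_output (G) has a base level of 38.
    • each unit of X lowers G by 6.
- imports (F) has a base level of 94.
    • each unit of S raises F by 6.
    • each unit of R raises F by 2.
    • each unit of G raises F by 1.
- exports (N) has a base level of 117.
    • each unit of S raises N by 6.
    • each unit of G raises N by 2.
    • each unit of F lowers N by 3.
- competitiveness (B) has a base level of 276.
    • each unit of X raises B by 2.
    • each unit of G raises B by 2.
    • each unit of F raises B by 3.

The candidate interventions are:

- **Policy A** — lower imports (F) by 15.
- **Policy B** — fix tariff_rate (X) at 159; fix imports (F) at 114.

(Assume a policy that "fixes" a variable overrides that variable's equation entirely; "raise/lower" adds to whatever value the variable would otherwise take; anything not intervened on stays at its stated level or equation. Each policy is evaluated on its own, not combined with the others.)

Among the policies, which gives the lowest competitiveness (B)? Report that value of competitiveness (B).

-896

Policy A (F − 15):
  S = 97
  R = 27
  X = 286 − 6·97 = -296
  G = 38 − 6·(-296) = 1814
  F = 94 + 6·97 + 2·27 + 1814 (−15 from intervention) = 2529
  B = 276 + 2·(-296) + 2·1814 + 3·2529 = 10899
Policy B (X := 159, F := 114):
  S = 97
  R = 27
  X = 159
  G = 38 − 6·159 = -916
  F = 114
  B = 276 + 2·159 + 2·(-916) + 3·114 = -896
Comparing — Policy A: B=10899, Policy B: B=-896. Lowest is -896 (Policy B).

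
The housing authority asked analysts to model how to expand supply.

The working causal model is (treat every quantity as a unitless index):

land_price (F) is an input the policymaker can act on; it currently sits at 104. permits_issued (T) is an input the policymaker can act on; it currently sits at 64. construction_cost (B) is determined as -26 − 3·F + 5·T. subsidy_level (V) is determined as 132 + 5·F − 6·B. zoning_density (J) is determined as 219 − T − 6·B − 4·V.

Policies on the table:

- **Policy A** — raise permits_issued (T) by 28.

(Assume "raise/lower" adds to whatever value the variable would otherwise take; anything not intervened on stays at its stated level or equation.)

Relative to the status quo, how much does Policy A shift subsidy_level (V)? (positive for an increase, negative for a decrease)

Baseline:
  F = 104
  T = 64
  B = -26 − 3·104 + 5·64 = -18
  V = 132 + 5·104 − 6·(-18) = 760
Policy A (T + 28):
  F = 104
  T = 64 + 28 = 92
  B = -26 − 3·104 + 5·92 = 122
  V = 132 + 5·104 − 6·122 = -80
Change in V: -80 − 760 = -840

-840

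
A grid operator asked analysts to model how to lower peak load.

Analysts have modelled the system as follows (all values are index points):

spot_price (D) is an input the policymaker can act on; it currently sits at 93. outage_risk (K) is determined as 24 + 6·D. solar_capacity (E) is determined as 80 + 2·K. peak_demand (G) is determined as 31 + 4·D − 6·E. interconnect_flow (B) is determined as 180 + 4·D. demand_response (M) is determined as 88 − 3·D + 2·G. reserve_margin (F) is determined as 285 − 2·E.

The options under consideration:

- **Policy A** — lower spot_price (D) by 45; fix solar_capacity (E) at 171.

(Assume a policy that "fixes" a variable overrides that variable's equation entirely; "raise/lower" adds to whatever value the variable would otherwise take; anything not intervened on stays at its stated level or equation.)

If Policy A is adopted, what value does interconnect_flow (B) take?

372

Policy A (D − 45, E := 171):
  D = 93 − 45 = 48
  B = 180 + 4·48 = 372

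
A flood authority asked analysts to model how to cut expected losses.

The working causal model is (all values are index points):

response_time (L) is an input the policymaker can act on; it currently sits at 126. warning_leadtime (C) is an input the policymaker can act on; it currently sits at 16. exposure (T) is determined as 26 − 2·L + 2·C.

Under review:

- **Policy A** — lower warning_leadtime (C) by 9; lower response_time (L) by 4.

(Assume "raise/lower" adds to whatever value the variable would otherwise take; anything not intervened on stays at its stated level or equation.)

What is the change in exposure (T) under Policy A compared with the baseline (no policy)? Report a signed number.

Baseline:
  L = 126
  C = 16
  T = 26 − 2·126 + 2·16 = -194
Policy A (C − 9, L − 4):
  L = 126 − 4 = 122
  C = 16 − 9 = 7
  T = 26 − 2·122 + 2·7 = -204
Change in T: -204 − (-194) = -10

-10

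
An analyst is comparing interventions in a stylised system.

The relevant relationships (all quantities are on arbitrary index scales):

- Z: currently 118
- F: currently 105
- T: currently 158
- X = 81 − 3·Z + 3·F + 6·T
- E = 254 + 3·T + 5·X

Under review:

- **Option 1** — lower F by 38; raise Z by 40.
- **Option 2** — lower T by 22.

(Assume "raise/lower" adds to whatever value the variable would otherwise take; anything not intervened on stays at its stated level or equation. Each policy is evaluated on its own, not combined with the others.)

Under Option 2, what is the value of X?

858

Option 2 (T − 22):
  Z = 118
  F = 105
  T = 158 − 22 = 136
  X = 81 − 3·118 + 3·105 + 6·136 = 858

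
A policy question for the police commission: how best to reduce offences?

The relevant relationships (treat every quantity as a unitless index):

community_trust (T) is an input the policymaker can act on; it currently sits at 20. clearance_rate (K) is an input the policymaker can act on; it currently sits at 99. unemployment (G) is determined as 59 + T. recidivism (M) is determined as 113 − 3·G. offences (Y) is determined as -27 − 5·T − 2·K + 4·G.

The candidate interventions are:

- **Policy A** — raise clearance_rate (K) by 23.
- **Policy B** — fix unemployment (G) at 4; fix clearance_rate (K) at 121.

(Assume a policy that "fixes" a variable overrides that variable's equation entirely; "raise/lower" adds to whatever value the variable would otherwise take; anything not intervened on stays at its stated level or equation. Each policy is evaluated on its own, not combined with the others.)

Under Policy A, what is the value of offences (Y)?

-55

Policy A (K + 23):
  T = 20
  K = 99 + 23 = 122
  G = 59 + 20 = 79
  Y = -27 − 5·20 − 2·122 + 4·79 = -55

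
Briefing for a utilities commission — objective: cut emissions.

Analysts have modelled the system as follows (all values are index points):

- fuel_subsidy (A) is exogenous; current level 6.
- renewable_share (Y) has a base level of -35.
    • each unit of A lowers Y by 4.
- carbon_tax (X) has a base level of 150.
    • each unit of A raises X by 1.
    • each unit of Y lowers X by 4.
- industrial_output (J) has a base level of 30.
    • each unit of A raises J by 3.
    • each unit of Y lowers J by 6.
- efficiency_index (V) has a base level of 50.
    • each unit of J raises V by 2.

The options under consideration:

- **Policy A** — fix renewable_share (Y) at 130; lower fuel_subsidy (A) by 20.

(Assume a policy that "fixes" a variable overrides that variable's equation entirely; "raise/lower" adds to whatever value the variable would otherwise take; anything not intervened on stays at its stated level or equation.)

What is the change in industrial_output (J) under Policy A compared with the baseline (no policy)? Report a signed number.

-1194

Baseline:
  A = 6
  Y = -35 − 4·6 = -59
  J = 30 + 3·6 − 6·(-59) = 402
Policy A (Y := 130, A − 20):
  A = 6 − 20 = -14
  Y = 130
  J = 30 + 3·(-14) − 6·130 = -792
Change in J: -792 − 402 = -1194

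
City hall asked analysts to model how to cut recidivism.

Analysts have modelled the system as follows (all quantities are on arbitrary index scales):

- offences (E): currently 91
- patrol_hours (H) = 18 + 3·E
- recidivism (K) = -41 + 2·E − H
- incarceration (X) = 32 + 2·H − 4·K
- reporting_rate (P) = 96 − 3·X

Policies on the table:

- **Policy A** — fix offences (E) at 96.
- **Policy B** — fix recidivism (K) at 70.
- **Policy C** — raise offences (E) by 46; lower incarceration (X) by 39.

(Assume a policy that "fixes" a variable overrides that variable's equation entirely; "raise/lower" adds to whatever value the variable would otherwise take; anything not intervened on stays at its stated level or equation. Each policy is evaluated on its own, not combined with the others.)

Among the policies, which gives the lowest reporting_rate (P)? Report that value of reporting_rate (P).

-4809

Policy A (E := 96):
  E = 96
  H = 18 + 3·96 = 306
  K = -41 + 2·96 − 306 = -155
  X = 32 + 2·306 − 4·(-155) = 1264
  P = 96 − 3·1264 = -3696
Policy B (K := 70):
  E = 91
  H = 18 + 3·91 = 291
  K = 70
  X = 32 + 2·291 − 4·70 = 334
  P = 96 − 3·334 = -906
Policy C (E + 46, X − 39):
  E = 91 + 46 = 137
  H = 18 + 3·137 = 429
  K = -41 + 2·137 − 429 = -196
  X = 32 + 2·429 − 4·(-196) (−39 from intervention) = 1635
  P = 96 − 3·1635 = -4809
Comparing — Policy A: P=-3696, Policy B: P=-906, Policy C: P=-4809. Lowest is -4809 (Policy C).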